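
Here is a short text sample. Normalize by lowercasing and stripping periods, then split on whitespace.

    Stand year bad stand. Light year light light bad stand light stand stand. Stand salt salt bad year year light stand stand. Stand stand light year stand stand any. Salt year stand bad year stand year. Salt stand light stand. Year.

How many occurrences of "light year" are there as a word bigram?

2

Scanning the 40 overlapping bigram windows for "light year":
  position 5–6: light year
  position 25–26: light year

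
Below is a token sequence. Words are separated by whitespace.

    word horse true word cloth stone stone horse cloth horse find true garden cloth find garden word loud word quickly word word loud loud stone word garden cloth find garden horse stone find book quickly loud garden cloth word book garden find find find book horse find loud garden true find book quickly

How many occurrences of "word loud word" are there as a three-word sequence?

Scanning the 51 overlapping trigram windows for "word loud word":
  position 17–19: word loud word

1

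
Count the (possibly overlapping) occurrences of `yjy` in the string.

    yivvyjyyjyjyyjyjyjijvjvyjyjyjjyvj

7

Sliding a length-3 window over the 33 characters (31 positions):
  position 5–7: yjy
  position 8–10: yjy
  position 10–12: yjy
  position 13–15: yjy
  position 15–17: yjy
  position 24–26: yjy
  position 26–28: yjy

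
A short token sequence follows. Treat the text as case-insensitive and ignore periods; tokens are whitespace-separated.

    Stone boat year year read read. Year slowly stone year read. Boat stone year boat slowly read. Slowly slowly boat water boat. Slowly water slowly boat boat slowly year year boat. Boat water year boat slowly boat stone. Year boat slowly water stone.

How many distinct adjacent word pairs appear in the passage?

43 tokens → 42 bigram windows in total.
Repeated bigrams (each contributes count−1 duplicates):
  boat slowly: 5
  year boat: 4
  slowly boat: 3
  stone year: 3
  boat boat: 2
  boat stone: 2
  boat water: 2
  slowly water: 2
  … (2 more repeated)
17 duplicate windows → 42 − 17 = 25 distinct.

25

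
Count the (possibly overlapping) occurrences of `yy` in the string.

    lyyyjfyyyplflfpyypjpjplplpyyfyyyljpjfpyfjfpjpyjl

8

Sliding a length-2 window over the 48 characters (47 positions):
  position 2–3: yy
  position 3–4: yy
  position 7–8: yy
  position 8–9: yy
  position 16–17: yy
  position 27–28: yy
  position 30–31: yy
  position 31–32: yy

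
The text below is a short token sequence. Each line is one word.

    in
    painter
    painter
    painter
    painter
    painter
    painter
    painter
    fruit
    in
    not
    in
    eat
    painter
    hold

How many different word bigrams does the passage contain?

15 tokens → 14 bigram windows in total.
Repeated bigrams (each contributes count−1 duplicates):
  painter painter: 6
5 duplicate windows → 14 − 5 = 9 distinct.

9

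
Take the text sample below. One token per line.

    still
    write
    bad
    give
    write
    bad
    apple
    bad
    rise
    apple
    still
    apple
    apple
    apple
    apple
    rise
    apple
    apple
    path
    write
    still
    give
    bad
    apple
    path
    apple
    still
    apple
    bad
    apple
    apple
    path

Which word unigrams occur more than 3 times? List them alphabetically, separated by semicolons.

apple; bad; still

Unigram counts meeting the condition (more than 3 times):
  apple: 13
  bad: 5
  still: 4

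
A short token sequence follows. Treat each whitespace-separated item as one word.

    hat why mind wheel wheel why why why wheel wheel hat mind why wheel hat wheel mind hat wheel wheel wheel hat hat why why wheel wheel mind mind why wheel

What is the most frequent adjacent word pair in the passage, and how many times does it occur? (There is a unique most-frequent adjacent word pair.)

"wheel wheel", 5 times

Bigram frequencies (highest first):
  wheel wheel: 5
  why wheel: 4
  why why: 3
  wheel hat: 3
  hat why: 2
  mind why: 2
  … (9 more, each ≤ 2)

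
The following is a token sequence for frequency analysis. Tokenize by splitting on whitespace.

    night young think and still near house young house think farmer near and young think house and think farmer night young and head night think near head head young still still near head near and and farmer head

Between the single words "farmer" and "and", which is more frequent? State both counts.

"and" (6 vs 3)

"farmer": 3 occurrences
"and": 6 occurrences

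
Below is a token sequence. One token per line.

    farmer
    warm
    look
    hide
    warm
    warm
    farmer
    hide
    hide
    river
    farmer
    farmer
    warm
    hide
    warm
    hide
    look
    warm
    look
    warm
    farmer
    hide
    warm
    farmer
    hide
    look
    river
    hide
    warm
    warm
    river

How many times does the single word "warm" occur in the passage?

10

Scanning the 31 tokens for "warm":
  position 2: warm
  position 5: warm
  position 6: warm
  position 13: warm
  position 15: warm
  position 18: warm
  position 20: warm
  position 23: warm
  position 29: warm
  position 30: warm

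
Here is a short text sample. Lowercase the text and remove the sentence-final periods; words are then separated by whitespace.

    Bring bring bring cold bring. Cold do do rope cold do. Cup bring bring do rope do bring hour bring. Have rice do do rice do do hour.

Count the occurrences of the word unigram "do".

Scanning the 28 tokens for "do":
  position 7: do
  position 8: do
  position 11: do
  position 15: do
  position 17: do
  position 23: do
  position 24: do
  position 26: do
  position 27: do

9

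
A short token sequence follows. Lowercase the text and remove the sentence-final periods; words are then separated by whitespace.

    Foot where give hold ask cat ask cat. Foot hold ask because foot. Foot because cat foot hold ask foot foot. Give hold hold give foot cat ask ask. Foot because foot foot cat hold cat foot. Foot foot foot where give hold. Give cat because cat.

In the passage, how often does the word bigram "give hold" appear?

Scanning the 46 overlapping bigram windows for "give hold":
  position 3–4: give hold
  position 22–23: give hold
  position 42–43: give hold

3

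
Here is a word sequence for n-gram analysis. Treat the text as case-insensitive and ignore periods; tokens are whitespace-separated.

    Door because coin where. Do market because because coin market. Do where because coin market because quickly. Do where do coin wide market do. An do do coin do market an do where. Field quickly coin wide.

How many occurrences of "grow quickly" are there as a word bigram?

Scanning the 36 overlapping bigram windows for "grow quickly":
  (none found)

0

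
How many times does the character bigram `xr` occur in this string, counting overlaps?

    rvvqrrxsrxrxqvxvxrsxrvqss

3

Sliding a length-2 window over the 25 characters (24 positions):
  position 10–11: xr
  position 17–18: xr
  position 20–21: xr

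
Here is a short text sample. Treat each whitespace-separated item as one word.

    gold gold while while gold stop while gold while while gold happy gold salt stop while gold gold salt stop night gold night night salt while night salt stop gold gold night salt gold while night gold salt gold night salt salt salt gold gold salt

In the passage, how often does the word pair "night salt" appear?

Scanning the 45 overlapping bigram windows for "night salt":
  position 24–25: night salt
  position 27–28: night salt
  position 32–33: night salt
  position 40–41: night salt

4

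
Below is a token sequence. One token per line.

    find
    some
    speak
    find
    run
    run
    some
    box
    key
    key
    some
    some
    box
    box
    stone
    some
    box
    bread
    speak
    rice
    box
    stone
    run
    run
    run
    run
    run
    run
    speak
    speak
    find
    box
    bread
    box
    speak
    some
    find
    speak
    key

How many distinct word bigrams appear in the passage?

39 tokens → 38 bigram windows in total.
Repeated bigrams (each contributes count−1 duplicates):
  run run: 6
  some box: 3
  box bread: 2
  box stone: 2
  speak find: 2
10 duplicate windows → 38 − 10 = 28 distinct.

28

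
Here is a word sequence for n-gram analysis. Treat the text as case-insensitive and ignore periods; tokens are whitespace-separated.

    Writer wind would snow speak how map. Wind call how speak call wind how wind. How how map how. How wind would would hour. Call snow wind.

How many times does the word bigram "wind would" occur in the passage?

Scanning the 26 overlapping bigram windows for "wind would":
  position 2–3: wind would
  position 21–22: wind would

2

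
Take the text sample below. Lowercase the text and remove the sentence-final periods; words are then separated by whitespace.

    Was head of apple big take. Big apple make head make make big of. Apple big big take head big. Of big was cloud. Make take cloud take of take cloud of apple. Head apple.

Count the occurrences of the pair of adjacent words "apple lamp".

0

Scanning the 34 overlapping bigram windows for "apple lamp":
  (none found)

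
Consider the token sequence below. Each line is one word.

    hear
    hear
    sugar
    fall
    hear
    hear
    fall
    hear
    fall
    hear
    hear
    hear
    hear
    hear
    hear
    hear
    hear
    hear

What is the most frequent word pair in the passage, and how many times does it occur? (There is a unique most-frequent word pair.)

"hear hear", 10 times

Bigram frequencies (highest first):
  hear hear: 10
  fall hear: 3
  hear fall: 2
  hear sugar: 1
  sugar fall: 1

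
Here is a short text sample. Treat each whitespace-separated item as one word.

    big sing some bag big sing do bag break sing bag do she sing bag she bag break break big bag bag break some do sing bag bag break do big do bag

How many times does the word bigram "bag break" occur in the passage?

Scanning the 32 overlapping bigram windows for "bag break":
  position 8–9: bag break
  position 17–18: bag break
  position 22–23: bag break
  position 28–29: bag break

4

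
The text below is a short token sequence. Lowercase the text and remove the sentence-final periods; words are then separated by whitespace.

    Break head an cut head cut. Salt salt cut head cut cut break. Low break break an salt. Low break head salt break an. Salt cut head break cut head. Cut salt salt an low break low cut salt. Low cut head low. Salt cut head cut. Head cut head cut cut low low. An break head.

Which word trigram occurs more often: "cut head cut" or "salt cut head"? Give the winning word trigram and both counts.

"cut head cut": 6 occurrences
"salt cut head": 3 occurrences

"cut head cut" (6 vs 3)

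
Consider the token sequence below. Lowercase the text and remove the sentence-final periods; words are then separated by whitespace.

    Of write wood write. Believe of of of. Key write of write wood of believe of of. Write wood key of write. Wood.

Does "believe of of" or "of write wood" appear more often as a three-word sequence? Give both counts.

"believe of of": 2 occurrences
"of write wood": 4 occurrences

"of write wood" (4 vs 2)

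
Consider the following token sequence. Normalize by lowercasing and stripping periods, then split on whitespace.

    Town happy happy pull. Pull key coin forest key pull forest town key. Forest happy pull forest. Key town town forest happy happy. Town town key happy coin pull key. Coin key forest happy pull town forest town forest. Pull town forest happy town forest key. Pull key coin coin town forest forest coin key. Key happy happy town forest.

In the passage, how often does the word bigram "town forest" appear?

Scanning the 59 overlapping bigram windows for "town forest":
  position 20–21: town forest
  position 36–37: town forest
  position 38–39: town forest
  position 41–42: town forest
  position 44–45: town forest
  position 51–52: town forest
  position 59–60: town forest

7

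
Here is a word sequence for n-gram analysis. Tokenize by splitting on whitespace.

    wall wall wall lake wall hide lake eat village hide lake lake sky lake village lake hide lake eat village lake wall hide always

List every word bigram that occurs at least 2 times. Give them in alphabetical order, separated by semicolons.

eat village; hide lake; lake eat; lake wall; village lake; wall hide; wall wall

Bigram counts meeting the condition (at least 2 times):
  eat village: 2
  hide lake: 3
  lake eat: 2
  lake wall: 2
  village lake: 2
  wall hide: 2
  wall wall: 2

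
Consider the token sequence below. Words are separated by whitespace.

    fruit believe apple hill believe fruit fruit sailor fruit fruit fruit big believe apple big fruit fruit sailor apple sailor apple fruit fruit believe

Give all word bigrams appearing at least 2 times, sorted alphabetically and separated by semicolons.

believe apple; fruit believe; fruit fruit; fruit sailor; sailor apple

Bigram counts meeting the condition (at least 2 times):
  believe apple: 2
  fruit believe: 2
  fruit fruit: 5
  fruit sailor: 2
  sailor apple: 2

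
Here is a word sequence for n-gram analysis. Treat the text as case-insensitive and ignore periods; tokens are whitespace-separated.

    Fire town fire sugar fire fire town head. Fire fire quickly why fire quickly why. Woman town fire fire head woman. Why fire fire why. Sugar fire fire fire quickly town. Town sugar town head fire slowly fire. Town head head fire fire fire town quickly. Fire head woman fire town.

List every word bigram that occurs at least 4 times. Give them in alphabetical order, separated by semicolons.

fire fire; fire town

Bigram counts meeting the condition (at least 4 times):
  fire fire: 8
  fire town: 5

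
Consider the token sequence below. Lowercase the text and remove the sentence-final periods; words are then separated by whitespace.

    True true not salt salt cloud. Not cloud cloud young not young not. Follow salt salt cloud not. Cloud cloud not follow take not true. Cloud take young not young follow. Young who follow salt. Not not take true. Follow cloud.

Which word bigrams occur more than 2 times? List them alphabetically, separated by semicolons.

Bigram counts meeting the condition (more than 2 times):
  cloud not: 3
  young not: 3

cloud not; young not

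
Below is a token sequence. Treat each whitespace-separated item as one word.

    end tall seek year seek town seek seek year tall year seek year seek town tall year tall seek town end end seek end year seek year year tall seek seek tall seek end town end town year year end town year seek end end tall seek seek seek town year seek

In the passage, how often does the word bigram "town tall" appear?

1

Scanning the 51 overlapping bigram windows for "town tall":
  position 15–16: town tall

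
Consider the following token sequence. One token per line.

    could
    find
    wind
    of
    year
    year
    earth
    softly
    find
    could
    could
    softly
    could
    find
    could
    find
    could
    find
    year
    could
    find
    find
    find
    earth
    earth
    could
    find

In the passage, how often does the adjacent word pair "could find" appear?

6

Scanning the 26 overlapping bigram windows for "could find":
  position 1–2: could find
  position 13–14: could find
  position 15–16: could find
  position 17–18: could find
  position 20–21: could find
  position 26–27: could find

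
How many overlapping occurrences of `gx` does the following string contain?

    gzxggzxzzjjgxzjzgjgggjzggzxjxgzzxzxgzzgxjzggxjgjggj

3

Sliding a length-2 window over the 51 characters (50 positions):
  position 12–13: gx
  position 39–40: gx
  position 44–45: gx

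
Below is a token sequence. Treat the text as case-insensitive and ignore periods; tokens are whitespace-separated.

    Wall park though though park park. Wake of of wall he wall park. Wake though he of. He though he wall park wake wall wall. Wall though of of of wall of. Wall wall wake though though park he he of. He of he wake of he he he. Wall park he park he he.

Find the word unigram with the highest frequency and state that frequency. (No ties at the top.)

Unigram frequencies (highest first):
  he: 14
  wall: 11
  of: 10
  park: 8
  though: 7
  wake: 5

"he", 14 times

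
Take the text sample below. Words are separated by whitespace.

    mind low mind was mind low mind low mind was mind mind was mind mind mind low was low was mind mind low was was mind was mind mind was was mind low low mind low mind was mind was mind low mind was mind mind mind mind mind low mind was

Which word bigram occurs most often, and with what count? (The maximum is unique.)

"was mind", 10 times

Bigram frequencies (highest first):
  was mind: 10
  mind low: 9
  mind was: 9
  mind mind: 9
  low mind: 7
  low was: 3
  … (3 more, each ≤ 2)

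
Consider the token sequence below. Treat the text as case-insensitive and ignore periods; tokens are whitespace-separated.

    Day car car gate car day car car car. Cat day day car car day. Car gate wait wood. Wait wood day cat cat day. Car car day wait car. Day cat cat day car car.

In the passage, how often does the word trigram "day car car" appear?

Scanning the 34 overlapping trigram windows for "day car car":
  position 1–3: day car car
  position 6–8: day car car
  position 12–14: day car car
  position 25–27: day car car
  position 34–36: day car car

5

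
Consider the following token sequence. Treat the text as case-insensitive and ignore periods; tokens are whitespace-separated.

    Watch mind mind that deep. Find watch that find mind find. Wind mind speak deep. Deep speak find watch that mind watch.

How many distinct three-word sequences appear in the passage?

19

22 tokens → 20 trigram windows in total.
Repeated trigrams (each contributes count−1 duplicates):
  find watch that: 2
1 duplicate windows → 20 − 1 = 19 distinct.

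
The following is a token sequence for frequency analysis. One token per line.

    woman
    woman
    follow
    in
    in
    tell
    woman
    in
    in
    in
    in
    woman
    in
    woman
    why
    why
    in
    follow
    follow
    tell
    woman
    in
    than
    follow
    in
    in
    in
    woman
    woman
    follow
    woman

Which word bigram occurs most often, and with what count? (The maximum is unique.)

Bigram frequencies (highest first):
  in in: 6
  woman in: 3
  in woman: 3
  woman woman: 2
  woman follow: 2
  follow in: 2
  … (11 more, each ≤ 2)

"in in", 6 times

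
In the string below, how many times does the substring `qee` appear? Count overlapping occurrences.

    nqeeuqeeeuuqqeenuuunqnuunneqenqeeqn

4

Sliding a length-3 window over the 35 characters (33 positions):
  position 2–4: qee
  position 6–8: qee
  position 13–15: qee
  position 31–33: qee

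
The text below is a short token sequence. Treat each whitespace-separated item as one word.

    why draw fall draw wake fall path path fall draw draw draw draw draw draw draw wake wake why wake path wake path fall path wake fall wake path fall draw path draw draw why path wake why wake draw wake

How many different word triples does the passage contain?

32

41 tokens → 39 trigram windows in total.
Repeated trigrams (each contributes count−1 duplicates):
  draw draw draw: 5
  path fall draw: 2
  wake path fall: 2
  wake why wake: 2
7 duplicate windows → 39 − 7 = 32 distinct.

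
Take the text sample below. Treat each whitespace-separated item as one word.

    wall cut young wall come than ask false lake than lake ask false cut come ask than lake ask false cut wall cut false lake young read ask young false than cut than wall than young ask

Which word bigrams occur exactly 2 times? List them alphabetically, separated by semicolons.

Bigram counts meeting the condition (exactly 2 times):
  false cut: 2
  false lake: 2
  lake ask: 2
  than lake: 2
  wall cut: 2

false cut; false lake; lake ask; than lake; wall cut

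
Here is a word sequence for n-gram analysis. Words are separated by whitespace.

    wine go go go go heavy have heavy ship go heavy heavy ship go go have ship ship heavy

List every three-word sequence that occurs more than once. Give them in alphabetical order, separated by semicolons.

go go go; heavy ship go

Trigram counts meeting the condition (more than once):
  go go go: 2
  heavy ship go: 2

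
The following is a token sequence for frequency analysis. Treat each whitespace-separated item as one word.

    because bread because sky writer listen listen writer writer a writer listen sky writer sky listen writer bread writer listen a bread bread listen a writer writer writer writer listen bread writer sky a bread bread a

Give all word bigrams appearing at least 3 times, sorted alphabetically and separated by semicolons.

writer listen; writer writer

Bigram counts meeting the condition (at least 3 times):
  writer listen: 4
  writer writer: 4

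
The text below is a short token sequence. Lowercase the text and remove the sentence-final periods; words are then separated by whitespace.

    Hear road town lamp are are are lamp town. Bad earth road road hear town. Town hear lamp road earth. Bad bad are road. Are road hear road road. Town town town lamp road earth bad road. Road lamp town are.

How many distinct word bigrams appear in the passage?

41 tokens → 40 bigram windows in total.
Repeated bigrams (each contributes count−1 duplicates):
  road road: 3
  town town: 3
  are are: 2
  are road: 2
  earth bad: 2
  hear road: 2
  lamp road: 2
  lamp town: 2
  … (4 more repeated)
14 duplicate windows → 40 − 14 = 26 distinct.

26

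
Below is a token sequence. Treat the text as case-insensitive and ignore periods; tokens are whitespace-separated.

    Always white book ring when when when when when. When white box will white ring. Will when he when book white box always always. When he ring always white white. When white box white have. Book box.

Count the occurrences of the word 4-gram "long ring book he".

Scanning the 34 overlapping 4-gram windows for "long ring book he":
  (none found)

0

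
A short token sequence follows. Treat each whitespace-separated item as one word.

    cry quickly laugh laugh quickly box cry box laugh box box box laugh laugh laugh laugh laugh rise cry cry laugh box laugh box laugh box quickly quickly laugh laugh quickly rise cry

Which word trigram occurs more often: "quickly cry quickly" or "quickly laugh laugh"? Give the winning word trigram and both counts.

"quickly laugh laugh" (2 vs 0)

"quickly cry quickly": 0 occurrences
"quickly laugh laugh": 2 occurrences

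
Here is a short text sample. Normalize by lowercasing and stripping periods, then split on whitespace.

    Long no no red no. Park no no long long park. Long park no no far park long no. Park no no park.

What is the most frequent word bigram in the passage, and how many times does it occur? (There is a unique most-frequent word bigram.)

Bigram frequencies (highest first):
  no no: 4
  no park: 3
  park no: 3
  long no: 2
  long park: 2
  park long: 2
  … (6 more, each ≤ 1)

"no no", 4 times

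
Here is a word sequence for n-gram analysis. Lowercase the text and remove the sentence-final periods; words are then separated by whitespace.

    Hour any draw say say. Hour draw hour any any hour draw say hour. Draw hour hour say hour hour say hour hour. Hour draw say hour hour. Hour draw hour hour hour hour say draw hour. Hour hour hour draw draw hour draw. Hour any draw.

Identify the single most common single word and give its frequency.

Unigram frequencies (highest first):
  hour: 25
  draw: 11
  say: 7
  any: 4

"hour", 25 times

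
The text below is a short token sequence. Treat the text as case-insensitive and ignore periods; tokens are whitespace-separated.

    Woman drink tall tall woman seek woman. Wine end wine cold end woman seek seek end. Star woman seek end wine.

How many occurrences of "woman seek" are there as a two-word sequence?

3

Scanning the 20 overlapping bigram windows for "woman seek":
  position 5–6: woman seek
  position 13–14: woman seek
  position 18–19: woman seek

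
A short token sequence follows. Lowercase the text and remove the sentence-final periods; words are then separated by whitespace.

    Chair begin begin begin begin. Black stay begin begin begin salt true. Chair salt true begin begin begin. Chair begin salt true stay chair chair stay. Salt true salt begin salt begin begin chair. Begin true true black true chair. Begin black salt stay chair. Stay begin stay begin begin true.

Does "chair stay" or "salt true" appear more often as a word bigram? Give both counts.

"chair stay": 2 occurrences
"salt true": 4 occurrences

"salt true" (4 vs 2)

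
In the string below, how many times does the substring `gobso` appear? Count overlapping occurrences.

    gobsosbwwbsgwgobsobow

Sliding a length-5 window over the 21 characters (17 positions):
  position 1–5: gobso
  position 14–18: gobso

2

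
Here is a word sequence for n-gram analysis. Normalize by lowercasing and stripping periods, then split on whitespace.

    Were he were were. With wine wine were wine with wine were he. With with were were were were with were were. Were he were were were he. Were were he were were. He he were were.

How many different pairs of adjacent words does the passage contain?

37 tokens → 36 bigram windows in total.
Repeated bigrams (each contributes count−1 duplicates):
  were were: 11
  were he: 6
  he were: 5
  were with: 2
  wine were: 2
  with were: 2
  with wine: 2
23 duplicate windows → 36 − 23 = 13 distinct.

13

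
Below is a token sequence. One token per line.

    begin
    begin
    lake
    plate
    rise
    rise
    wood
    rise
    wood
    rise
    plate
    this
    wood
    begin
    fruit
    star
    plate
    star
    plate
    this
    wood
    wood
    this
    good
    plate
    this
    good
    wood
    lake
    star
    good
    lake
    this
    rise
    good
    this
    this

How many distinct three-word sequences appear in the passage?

37 tokens → 35 trigram windows in total.
Repeated trigrams (each contributes count−1 duplicates):
  plate this wood: 2
  rise wood rise: 2
2 duplicate windows → 35 − 2 = 33 distinct.

33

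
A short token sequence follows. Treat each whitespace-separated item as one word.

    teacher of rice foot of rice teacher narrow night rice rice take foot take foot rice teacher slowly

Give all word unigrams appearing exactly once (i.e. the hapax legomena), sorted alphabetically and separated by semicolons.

Unigram counts meeting the condition (exactly once (i.e. the hapax legomena)):
  narrow: 1
  night: 1
  slowly: 1

narrow; night; slowly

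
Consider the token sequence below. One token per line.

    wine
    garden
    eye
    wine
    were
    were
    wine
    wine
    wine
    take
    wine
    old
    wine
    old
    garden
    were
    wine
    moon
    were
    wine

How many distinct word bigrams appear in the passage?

20 tokens → 19 bigram windows in total.
Repeated bigrams (each contributes count−1 duplicates):
  were wine: 3
  wine old: 2
  wine wine: 2
4 duplicate windows → 19 − 4 = 15 distinct.

15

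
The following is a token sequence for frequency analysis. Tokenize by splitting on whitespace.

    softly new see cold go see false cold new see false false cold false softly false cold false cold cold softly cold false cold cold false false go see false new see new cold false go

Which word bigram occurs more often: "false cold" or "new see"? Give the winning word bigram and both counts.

"false cold" (5 vs 3)

"false cold": 5 occurrences
"new see": 3 occurrences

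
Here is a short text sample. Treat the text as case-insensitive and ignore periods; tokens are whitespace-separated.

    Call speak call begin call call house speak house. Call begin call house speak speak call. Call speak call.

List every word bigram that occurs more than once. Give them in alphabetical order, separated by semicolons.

Bigram counts meeting the condition (more than once):
  begin call: 2
  call begin: 2
  call call: 2
  call house: 2
  call speak: 2
  house speak: 2
  speak call: 3

begin call; call begin; call call; call house; call speak; house speak; speak call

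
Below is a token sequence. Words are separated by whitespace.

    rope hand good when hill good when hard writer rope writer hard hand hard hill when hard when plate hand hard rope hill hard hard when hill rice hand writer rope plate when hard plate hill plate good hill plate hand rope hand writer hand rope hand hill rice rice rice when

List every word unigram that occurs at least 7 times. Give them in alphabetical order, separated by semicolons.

Unigram counts meeting the condition (at least 7 times):
  hand: 8
  hard: 8
  hill: 7
  when: 7

hand; hard; hill; when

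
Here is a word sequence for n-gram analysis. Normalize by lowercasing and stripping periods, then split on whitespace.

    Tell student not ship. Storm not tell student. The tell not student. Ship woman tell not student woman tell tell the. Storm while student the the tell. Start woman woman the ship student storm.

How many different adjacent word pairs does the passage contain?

34 tokens → 33 bigram windows in total.
Repeated bigrams (each contributes count−1 duplicates):
  not student: 2
  student the: 2
  tell not: 2
  tell student: 2
  the tell: 2
  woman tell: 2
6 duplicate windows → 33 − 6 = 27 distinct.

27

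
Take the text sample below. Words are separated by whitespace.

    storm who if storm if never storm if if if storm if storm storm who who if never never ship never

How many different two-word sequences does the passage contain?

12

21 tokens → 20 bigram windows in total.
Repeated bigrams (each contributes count−1 duplicates):
  if storm: 3
  storm if: 3
  if if: 2
  if never: 2
  storm who: 2
  who if: 2
8 duplicate windows → 20 − 8 = 12 distinct.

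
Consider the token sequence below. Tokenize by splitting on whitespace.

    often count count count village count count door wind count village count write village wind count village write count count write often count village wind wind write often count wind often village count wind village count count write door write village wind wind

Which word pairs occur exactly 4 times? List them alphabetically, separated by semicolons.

Bigram counts meeting the condition (exactly 4 times):
  count village: 4
  village count: 4

count village; village count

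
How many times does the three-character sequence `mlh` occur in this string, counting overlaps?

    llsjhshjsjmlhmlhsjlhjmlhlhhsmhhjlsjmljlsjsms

3

Sliding a length-3 window over the 44 characters (42 positions):
  position 11–13: mlh
  position 14–16: mlh
  position 22–24: mlh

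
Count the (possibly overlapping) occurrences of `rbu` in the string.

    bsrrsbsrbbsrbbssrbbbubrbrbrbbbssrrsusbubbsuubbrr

0

Sliding a length-3 window over the 48 characters (46 positions):
  (no match at any position)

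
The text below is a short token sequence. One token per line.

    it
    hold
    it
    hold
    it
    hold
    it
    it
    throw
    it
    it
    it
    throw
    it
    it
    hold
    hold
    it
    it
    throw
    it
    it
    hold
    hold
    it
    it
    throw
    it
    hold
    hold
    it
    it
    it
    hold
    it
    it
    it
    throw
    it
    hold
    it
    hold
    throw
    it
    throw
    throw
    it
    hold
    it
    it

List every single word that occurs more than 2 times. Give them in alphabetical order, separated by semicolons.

hold; it; throw

Unigram counts meeting the condition (more than 2 times):
  hold: 13
  it: 29
  throw: 8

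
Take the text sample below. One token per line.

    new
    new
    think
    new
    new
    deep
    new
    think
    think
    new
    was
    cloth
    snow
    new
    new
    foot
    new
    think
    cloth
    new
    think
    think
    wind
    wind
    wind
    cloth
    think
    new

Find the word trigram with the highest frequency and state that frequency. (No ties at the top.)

"new think think", 2 times

Trigram frequencies (highest first):
  new think think: 2
  new new think: 1
  new think new: 1
  think new new: 1
  new new deep: 1
  new deep new: 1
  … (19 more, each ≤ 1)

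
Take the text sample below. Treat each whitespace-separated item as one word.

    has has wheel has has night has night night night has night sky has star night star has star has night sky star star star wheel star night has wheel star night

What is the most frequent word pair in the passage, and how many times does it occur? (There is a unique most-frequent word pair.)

Bigram frequencies (highest first):
  has night: 4
  night has: 3
  star night: 3
  has has: 2
  has wheel: 2
  night night: 2
  … (10 more, each ≤ 2)

"has night", 4 times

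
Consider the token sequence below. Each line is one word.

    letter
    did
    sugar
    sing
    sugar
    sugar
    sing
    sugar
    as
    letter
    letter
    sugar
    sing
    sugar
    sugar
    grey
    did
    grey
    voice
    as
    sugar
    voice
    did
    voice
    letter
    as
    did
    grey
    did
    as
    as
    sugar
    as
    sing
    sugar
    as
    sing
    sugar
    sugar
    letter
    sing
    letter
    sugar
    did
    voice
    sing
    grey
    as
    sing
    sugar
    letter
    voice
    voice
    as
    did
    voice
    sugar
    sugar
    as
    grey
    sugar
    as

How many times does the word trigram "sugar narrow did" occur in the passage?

Scanning the 60 overlapping trigram windows for "sugar narrow did":
  (none found)

0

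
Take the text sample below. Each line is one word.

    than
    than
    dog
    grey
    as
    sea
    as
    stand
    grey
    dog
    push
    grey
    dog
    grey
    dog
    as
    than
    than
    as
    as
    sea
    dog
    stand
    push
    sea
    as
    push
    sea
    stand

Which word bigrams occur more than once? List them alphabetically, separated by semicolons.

as sea; dog grey; grey dog; push sea; sea as; than than

Bigram counts meeting the condition (more than once):
  as sea: 2
  dog grey: 2
  grey dog: 3
  push sea: 2
  sea as: 2
  than than: 2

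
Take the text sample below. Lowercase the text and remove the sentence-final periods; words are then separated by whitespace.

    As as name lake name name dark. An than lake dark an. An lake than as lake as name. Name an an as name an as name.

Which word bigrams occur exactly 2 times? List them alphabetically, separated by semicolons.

an an; an as; dark an; name an; name name

Bigram counts meeting the condition (exactly 2 times):
  an an: 2
  an as: 2
  dark an: 2
  name an: 2
  name name: 2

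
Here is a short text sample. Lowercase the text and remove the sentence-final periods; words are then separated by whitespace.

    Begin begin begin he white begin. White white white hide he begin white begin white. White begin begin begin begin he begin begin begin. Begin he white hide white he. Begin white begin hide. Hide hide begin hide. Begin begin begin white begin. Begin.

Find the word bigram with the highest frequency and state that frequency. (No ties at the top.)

"begin begin", 11 times

Bigram frequencies (highest first):
  begin begin: 11
  white begin: 5
  begin white: 5
  begin he: 3
  white white: 3
  he begin: 3
  … (8 more, each ≤ 2)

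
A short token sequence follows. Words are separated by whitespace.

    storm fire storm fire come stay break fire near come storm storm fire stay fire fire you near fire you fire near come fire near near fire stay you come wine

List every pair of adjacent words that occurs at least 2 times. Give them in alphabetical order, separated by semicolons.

fire near; fire stay; fire you; near come; near fire; storm fire

Bigram counts meeting the condition (at least 2 times):
  fire near: 3
  fire stay: 2
  fire you: 2
  near come: 2
  near fire: 2
  storm fire: 3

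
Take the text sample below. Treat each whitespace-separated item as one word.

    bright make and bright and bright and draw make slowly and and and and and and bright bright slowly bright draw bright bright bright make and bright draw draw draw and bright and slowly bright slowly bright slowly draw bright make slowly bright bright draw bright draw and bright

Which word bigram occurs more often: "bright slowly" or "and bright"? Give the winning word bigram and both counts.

"bright slowly": 3 occurrences
"and bright": 6 occurrences

"and bright" (6 vs 3)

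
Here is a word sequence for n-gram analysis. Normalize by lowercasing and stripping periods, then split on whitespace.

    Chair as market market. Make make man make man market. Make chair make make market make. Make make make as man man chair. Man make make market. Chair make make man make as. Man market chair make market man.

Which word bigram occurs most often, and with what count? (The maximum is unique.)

"make make", 7 times

Bigram frequencies (highest first):
  make make: 7
  market make: 3
  make man: 3
  man make: 3
  chair make: 3
  make market: 3
  … (12 more, each ≤ 2)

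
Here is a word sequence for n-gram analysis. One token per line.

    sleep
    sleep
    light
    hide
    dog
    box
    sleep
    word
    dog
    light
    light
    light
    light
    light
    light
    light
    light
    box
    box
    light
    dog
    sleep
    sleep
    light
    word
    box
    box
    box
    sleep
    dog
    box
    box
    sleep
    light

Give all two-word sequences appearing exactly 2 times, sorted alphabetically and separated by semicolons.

Bigram counts meeting the condition (exactly 2 times):
  dog box: 2
  sleep sleep: 2

dog box; sleep sleep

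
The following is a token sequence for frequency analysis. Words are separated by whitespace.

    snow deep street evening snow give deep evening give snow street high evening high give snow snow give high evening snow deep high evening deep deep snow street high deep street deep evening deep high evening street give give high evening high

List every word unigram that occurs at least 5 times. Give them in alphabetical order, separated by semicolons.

deep; evening; give; high; snow; street

Unigram counts meeting the condition (at least 5 times):
  deep: 8
  evening: 8
  give: 6
  high: 8
  snow: 7
  street: 5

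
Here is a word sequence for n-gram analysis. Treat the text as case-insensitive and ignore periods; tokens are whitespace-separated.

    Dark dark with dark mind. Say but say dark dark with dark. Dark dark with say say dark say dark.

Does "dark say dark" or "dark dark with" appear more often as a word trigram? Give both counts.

"dark say dark": 1 occurrence
"dark dark with": 3 occurrences

"dark dark with" (3 vs 1)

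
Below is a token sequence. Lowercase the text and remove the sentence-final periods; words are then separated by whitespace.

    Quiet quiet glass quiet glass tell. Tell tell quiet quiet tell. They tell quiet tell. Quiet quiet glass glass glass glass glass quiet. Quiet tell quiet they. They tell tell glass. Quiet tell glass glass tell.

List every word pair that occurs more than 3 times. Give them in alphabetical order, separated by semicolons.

glass glass; quiet quiet; quiet tell; tell quiet

Bigram counts meeting the condition (more than 3 times):
  glass glass: 5
  quiet quiet: 4
  quiet tell: 4
  tell quiet: 4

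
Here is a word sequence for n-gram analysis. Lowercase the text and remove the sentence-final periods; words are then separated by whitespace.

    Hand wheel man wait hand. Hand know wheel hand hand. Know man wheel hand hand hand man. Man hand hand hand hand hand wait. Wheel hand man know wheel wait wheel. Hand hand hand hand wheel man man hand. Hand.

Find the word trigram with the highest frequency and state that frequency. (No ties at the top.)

Trigram frequencies (highest first):
  hand hand hand: 6
  wheel hand hand: 3
  hand wheel man: 2
  hand hand know: 2
  man man hand: 2
  man hand hand: 2
  … (20 more, each ≤ 2)

"hand hand hand", 6 times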